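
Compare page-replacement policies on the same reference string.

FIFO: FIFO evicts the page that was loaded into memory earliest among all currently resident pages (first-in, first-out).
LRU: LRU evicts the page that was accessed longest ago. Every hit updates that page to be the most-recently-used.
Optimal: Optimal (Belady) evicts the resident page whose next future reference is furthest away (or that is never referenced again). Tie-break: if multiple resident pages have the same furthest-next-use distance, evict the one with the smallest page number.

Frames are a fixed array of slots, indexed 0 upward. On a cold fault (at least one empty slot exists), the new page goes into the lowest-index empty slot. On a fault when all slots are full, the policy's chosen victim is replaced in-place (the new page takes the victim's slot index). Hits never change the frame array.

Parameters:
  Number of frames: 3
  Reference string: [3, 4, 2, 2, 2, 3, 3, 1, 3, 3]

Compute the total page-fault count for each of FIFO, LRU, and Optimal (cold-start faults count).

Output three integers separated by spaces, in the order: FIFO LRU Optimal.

--- FIFO ---
  step 0: ref 3 -> FAULT, frames=[3,-,-] (faults so far: 1)
  step 1: ref 4 -> FAULT, frames=[3,4,-] (faults so far: 2)
  step 2: ref 2 -> FAULT, frames=[3,4,2] (faults so far: 3)
  step 3: ref 2 -> HIT, frames=[3,4,2] (faults so far: 3)
  step 4: ref 2 -> HIT, frames=[3,4,2] (faults so far: 3)
  step 5: ref 3 -> HIT, frames=[3,4,2] (faults so far: 3)
  step 6: ref 3 -> HIT, frames=[3,4,2] (faults so far: 3)
  step 7: ref 1 -> FAULT, evict 3, frames=[1,4,2] (faults so far: 4)
  step 8: ref 3 -> FAULT, evict 4, frames=[1,3,2] (faults so far: 5)
  step 9: ref 3 -> HIT, frames=[1,3,2] (faults so far: 5)
  FIFO total faults: 5
--- LRU ---
  step 0: ref 3 -> FAULT, frames=[3,-,-] (faults so far: 1)
  step 1: ref 4 -> FAULT, frames=[3,4,-] (faults so far: 2)
  step 2: ref 2 -> FAULT, frames=[3,4,2] (faults so far: 3)
  step 3: ref 2 -> HIT, frames=[3,4,2] (faults so far: 3)
  step 4: ref 2 -> HIT, frames=[3,4,2] (faults so far: 3)
  step 5: ref 3 -> HIT, frames=[3,4,2] (faults so far: 3)
  step 6: ref 3 -> HIT, frames=[3,4,2] (faults so far: 3)
  step 7: ref 1 -> FAULT, evict 4, frames=[3,1,2] (faults so far: 4)
  step 8: ref 3 -> HIT, frames=[3,1,2] (faults so far: 4)
  step 9: ref 3 -> HIT, frames=[3,1,2] (faults so far: 4)
  LRU total faults: 4
--- Optimal ---
  step 0: ref 3 -> FAULT, frames=[3,-,-] (faults so far: 1)
  step 1: ref 4 -> FAULT, frames=[3,4,-] (faults so far: 2)
  step 2: ref 2 -> FAULT, frames=[3,4,2] (faults so far: 3)
  step 3: ref 2 -> HIT, frames=[3,4,2] (faults so far: 3)
  step 4: ref 2 -> HIT, frames=[3,4,2] (faults so far: 3)
  step 5: ref 3 -> HIT, frames=[3,4,2] (faults so far: 3)
  step 6: ref 3 -> HIT, frames=[3,4,2] (faults so far: 3)
  step 7: ref 1 -> FAULT, evict 2, frames=[3,4,1] (faults so far: 4)
  step 8: ref 3 -> HIT, frames=[3,4,1] (faults so far: 4)
  step 9: ref 3 -> HIT, frames=[3,4,1] (faults so far: 4)
  Optimal total faults: 4

Answer: 5 4 4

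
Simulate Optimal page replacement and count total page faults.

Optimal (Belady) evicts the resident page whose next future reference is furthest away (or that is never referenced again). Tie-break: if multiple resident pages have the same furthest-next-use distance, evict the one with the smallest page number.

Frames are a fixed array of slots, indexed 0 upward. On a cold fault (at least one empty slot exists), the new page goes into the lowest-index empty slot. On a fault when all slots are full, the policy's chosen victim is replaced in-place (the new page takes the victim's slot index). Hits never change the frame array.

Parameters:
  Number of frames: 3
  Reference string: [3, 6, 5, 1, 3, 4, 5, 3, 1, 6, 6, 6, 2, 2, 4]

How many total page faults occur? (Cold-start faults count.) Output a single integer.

Answer: 8

Derivation:
Step 0: ref 3 → FAULT, frames=[3,-,-]
Step 1: ref 6 → FAULT, frames=[3,6,-]
Step 2: ref 5 → FAULT, frames=[3,6,5]
Step 3: ref 1 → FAULT (evict 6), frames=[3,1,5]
Step 4: ref 3 → HIT, frames=[3,1,5]
Step 5: ref 4 → FAULT (evict 1), frames=[3,4,5]
Step 6: ref 5 → HIT, frames=[3,4,5]
Step 7: ref 3 → HIT, frames=[3,4,5]
Step 8: ref 1 → FAULT (evict 3), frames=[1,4,5]
Step 9: ref 6 → FAULT (evict 1), frames=[6,4,5]
Step 10: ref 6 → HIT, frames=[6,4,5]
Step 11: ref 6 → HIT, frames=[6,4,5]
Step 12: ref 2 → FAULT (evict 5), frames=[6,4,2]
Step 13: ref 2 → HIT, frames=[6,4,2]
Step 14: ref 4 → HIT, frames=[6,4,2]
Total faults: 8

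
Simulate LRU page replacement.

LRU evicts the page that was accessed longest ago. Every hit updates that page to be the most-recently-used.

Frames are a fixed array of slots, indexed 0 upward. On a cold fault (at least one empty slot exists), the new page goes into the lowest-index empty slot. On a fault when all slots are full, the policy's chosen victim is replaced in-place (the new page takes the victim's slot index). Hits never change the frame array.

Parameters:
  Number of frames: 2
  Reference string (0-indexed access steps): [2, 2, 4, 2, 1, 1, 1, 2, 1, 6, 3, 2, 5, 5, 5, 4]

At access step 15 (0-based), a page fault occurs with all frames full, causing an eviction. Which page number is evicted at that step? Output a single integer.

Answer: 2

Derivation:
Step 0: ref 2 -> FAULT, frames=[2,-]
Step 1: ref 2 -> HIT, frames=[2,-]
Step 2: ref 4 -> FAULT, frames=[2,4]
Step 3: ref 2 -> HIT, frames=[2,4]
Step 4: ref 1 -> FAULT, evict 4, frames=[2,1]
Step 5: ref 1 -> HIT, frames=[2,1]
Step 6: ref 1 -> HIT, frames=[2,1]
Step 7: ref 2 -> HIT, frames=[2,1]
Step 8: ref 1 -> HIT, frames=[2,1]
Step 9: ref 6 -> FAULT, evict 2, frames=[6,1]
Step 10: ref 3 -> FAULT, evict 1, frames=[6,3]
Step 11: ref 2 -> FAULT, evict 6, frames=[2,3]
Step 12: ref 5 -> FAULT, evict 3, frames=[2,5]
Step 13: ref 5 -> HIT, frames=[2,5]
Step 14: ref 5 -> HIT, frames=[2,5]
Step 15: ref 4 -> FAULT, evict 2, frames=[4,5]
At step 15: evicted page 2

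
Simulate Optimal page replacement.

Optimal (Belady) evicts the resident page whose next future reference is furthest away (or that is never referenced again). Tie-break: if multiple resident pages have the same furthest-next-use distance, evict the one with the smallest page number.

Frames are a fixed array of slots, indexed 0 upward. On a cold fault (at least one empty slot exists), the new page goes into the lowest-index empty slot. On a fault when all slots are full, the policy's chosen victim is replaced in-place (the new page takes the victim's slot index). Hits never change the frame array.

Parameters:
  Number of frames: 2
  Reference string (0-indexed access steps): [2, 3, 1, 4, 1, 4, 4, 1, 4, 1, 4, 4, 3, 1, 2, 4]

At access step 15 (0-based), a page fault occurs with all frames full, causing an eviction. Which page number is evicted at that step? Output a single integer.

Step 0: ref 2 -> FAULT, frames=[2,-]
Step 1: ref 3 -> FAULT, frames=[2,3]
Step 2: ref 1 -> FAULT, evict 2, frames=[1,3]
Step 3: ref 4 -> FAULT, evict 3, frames=[1,4]
Step 4: ref 1 -> HIT, frames=[1,4]
Step 5: ref 4 -> HIT, frames=[1,4]
Step 6: ref 4 -> HIT, frames=[1,4]
Step 7: ref 1 -> HIT, frames=[1,4]
Step 8: ref 4 -> HIT, frames=[1,4]
Step 9: ref 1 -> HIT, frames=[1,4]
Step 10: ref 4 -> HIT, frames=[1,4]
Step 11: ref 4 -> HIT, frames=[1,4]
Step 12: ref 3 -> FAULT, evict 4, frames=[1,3]
Step 13: ref 1 -> HIT, frames=[1,3]
Step 14: ref 2 -> FAULT, evict 1, frames=[2,3]
Step 15: ref 4 -> FAULT, evict 2, frames=[4,3]
At step 15: evicted page 2

Answer: 2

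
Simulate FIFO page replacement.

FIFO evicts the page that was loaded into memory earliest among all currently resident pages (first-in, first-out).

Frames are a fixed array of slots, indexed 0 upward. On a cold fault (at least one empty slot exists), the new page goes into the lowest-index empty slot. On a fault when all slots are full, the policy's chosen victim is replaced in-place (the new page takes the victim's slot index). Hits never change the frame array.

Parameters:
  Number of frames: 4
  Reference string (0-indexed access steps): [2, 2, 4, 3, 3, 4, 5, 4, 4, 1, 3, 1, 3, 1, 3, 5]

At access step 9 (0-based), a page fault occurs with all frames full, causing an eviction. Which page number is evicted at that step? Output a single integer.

Step 0: ref 2 -> FAULT, frames=[2,-,-,-]
Step 1: ref 2 -> HIT, frames=[2,-,-,-]
Step 2: ref 4 -> FAULT, frames=[2,4,-,-]
Step 3: ref 3 -> FAULT, frames=[2,4,3,-]
Step 4: ref 3 -> HIT, frames=[2,4,3,-]
Step 5: ref 4 -> HIT, frames=[2,4,3,-]
Step 6: ref 5 -> FAULT, frames=[2,4,3,5]
Step 7: ref 4 -> HIT, frames=[2,4,3,5]
Step 8: ref 4 -> HIT, frames=[2,4,3,5]
Step 9: ref 1 -> FAULT, evict 2, frames=[1,4,3,5]
At step 9: evicted page 2

Answer: 2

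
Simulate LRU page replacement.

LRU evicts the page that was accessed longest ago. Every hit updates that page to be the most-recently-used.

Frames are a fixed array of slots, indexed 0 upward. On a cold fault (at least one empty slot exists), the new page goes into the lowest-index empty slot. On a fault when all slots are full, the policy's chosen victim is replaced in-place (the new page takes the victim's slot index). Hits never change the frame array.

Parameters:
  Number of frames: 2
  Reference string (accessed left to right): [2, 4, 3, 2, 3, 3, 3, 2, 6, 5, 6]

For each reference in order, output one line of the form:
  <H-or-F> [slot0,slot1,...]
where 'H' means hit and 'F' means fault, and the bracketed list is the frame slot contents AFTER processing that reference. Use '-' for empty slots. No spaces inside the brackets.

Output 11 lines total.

F [2,-]
F [2,4]
F [3,4]
F [3,2]
H [3,2]
H [3,2]
H [3,2]
H [3,2]
F [6,2]
F [6,5]
H [6,5]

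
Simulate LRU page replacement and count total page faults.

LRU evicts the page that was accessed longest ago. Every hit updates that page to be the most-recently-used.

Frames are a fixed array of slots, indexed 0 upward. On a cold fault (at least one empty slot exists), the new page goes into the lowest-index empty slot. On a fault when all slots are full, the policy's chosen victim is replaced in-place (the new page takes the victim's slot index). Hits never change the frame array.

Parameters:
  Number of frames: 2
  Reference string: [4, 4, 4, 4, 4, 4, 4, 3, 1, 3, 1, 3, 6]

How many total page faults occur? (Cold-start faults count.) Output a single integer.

Answer: 4

Derivation:
Step 0: ref 4 → FAULT, frames=[4,-]
Step 1: ref 4 → HIT, frames=[4,-]
Step 2: ref 4 → HIT, frames=[4,-]
Step 3: ref 4 → HIT, frames=[4,-]
Step 4: ref 4 → HIT, frames=[4,-]
Step 5: ref 4 → HIT, frames=[4,-]
Step 6: ref 4 → HIT, frames=[4,-]
Step 7: ref 3 → FAULT, frames=[4,3]
Step 8: ref 1 → FAULT (evict 4), frames=[1,3]
Step 9: ref 3 → HIT, frames=[1,3]
Step 10: ref 1 → HIT, frames=[1,3]
Step 11: ref 3 → HIT, frames=[1,3]
Step 12: ref 6 → FAULT (evict 1), frames=[6,3]
Total faults: 4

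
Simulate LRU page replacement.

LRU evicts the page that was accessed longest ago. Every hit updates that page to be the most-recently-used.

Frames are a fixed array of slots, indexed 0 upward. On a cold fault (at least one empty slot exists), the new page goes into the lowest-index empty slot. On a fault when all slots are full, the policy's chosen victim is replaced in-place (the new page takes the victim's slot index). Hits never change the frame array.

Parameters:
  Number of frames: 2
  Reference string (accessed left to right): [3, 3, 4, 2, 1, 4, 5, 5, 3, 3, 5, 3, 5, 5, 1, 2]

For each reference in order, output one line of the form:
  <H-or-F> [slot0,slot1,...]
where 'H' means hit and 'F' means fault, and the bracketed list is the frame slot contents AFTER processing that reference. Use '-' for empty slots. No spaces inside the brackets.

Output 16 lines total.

F [3,-]
H [3,-]
F [3,4]
F [2,4]
F [2,1]
F [4,1]
F [4,5]
H [4,5]
F [3,5]
H [3,5]
H [3,5]
H [3,5]
H [3,5]
H [3,5]
F [1,5]
F [1,2]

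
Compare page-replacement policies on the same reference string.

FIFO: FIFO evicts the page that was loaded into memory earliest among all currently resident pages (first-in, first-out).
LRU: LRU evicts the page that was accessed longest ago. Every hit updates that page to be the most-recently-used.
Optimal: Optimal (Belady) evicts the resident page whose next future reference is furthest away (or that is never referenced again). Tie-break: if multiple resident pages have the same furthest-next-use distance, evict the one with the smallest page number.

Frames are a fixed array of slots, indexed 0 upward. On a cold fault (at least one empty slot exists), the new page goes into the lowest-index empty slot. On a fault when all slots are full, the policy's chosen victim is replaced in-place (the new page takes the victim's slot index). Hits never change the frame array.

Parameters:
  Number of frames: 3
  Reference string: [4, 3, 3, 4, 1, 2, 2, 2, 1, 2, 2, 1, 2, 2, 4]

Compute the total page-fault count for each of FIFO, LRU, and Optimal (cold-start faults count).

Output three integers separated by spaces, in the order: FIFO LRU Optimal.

Answer: 5 4 4

Derivation:
--- FIFO ---
  step 0: ref 4 -> FAULT, frames=[4,-,-] (faults so far: 1)
  step 1: ref 3 -> FAULT, frames=[4,3,-] (faults so far: 2)
  step 2: ref 3 -> HIT, frames=[4,3,-] (faults so far: 2)
  step 3: ref 4 -> HIT, frames=[4,3,-] (faults so far: 2)
  step 4: ref 1 -> FAULT, frames=[4,3,1] (faults so far: 3)
  step 5: ref 2 -> FAULT, evict 4, frames=[2,3,1] (faults so far: 4)
  step 6: ref 2 -> HIT, frames=[2,3,1] (faults so far: 4)
  step 7: ref 2 -> HIT, frames=[2,3,1] (faults so far: 4)
  step 8: ref 1 -> HIT, frames=[2,3,1] (faults so far: 4)
  step 9: ref 2 -> HIT, frames=[2,3,1] (faults so far: 4)
  step 10: ref 2 -> HIT, frames=[2,3,1] (faults so far: 4)
  step 11: ref 1 -> HIT, frames=[2,3,1] (faults so far: 4)
  step 12: ref 2 -> HIT, frames=[2,3,1] (faults so far: 4)
  step 13: ref 2 -> HIT, frames=[2,3,1] (faults so far: 4)
  step 14: ref 4 -> FAULT, evict 3, frames=[2,4,1] (faults so far: 5)
  FIFO total faults: 5
--- LRU ---
  step 0: ref 4 -> FAULT, frames=[4,-,-] (faults so far: 1)
  step 1: ref 3 -> FAULT, frames=[4,3,-] (faults so far: 2)
  step 2: ref 3 -> HIT, frames=[4,3,-] (faults so far: 2)
  step 3: ref 4 -> HIT, frames=[4,3,-] (faults so far: 2)
  step 4: ref 1 -> FAULT, frames=[4,3,1] (faults so far: 3)
  step 5: ref 2 -> FAULT, evict 3, frames=[4,2,1] (faults so far: 4)
  step 6: ref 2 -> HIT, frames=[4,2,1] (faults so far: 4)
  step 7: ref 2 -> HIT, frames=[4,2,1] (faults so far: 4)
  step 8: ref 1 -> HIT, frames=[4,2,1] (faults so far: 4)
  step 9: ref 2 -> HIT, frames=[4,2,1] (faults so far: 4)
  step 10: ref 2 -> HIT, frames=[4,2,1] (faults so far: 4)
  step 11: ref 1 -> HIT, frames=[4,2,1] (faults so far: 4)
  step 12: ref 2 -> HIT, frames=[4,2,1] (faults so far: 4)
  step 13: ref 2 -> HIT, frames=[4,2,1] (faults so far: 4)
  step 14: ref 4 -> HIT, frames=[4,2,1] (faults so far: 4)
  LRU total faults: 4
--- Optimal ---
  step 0: ref 4 -> FAULT, frames=[4,-,-] (faults so far: 1)
  step 1: ref 3 -> FAULT, frames=[4,3,-] (faults so far: 2)
  step 2: ref 3 -> HIT, frames=[4,3,-] (faults so far: 2)
  step 3: ref 4 -> HIT, frames=[4,3,-] (faults so far: 2)
  step 4: ref 1 -> FAULT, frames=[4,3,1] (faults so far: 3)
  step 5: ref 2 -> FAULT, evict 3, frames=[4,2,1] (faults so far: 4)
  step 6: ref 2 -> HIT, frames=[4,2,1] (faults so far: 4)
  step 7: ref 2 -> HIT, frames=[4,2,1] (faults so far: 4)
  step 8: ref 1 -> HIT, frames=[4,2,1] (faults so far: 4)
  step 9: ref 2 -> HIT, frames=[4,2,1] (faults so far: 4)
  step 10: ref 2 -> HIT, frames=[4,2,1] (faults so far: 4)
  step 11: ref 1 -> HIT, frames=[4,2,1] (faults so far: 4)
  step 12: ref 2 -> HIT, frames=[4,2,1] (faults so far: 4)
  step 13: ref 2 -> HIT, frames=[4,2,1] (faults so far: 4)
  step 14: ref 4 -> HIT, frames=[4,2,1] (faults so far: 4)
  Optimal total faults: 4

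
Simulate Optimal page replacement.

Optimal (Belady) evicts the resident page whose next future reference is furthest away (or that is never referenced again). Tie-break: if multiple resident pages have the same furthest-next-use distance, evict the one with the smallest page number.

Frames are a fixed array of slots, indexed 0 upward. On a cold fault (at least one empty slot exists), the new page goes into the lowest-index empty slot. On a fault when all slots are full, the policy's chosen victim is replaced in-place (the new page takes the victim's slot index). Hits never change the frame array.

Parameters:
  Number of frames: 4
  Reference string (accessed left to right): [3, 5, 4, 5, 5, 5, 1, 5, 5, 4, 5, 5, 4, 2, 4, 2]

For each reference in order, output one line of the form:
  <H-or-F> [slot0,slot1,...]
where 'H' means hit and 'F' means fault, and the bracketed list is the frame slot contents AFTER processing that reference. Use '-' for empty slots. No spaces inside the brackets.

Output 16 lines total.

F [3,-,-,-]
F [3,5,-,-]
F [3,5,4,-]
H [3,5,4,-]
H [3,5,4,-]
H [3,5,4,-]
F [3,5,4,1]
H [3,5,4,1]
H [3,5,4,1]
H [3,5,4,1]
H [3,5,4,1]
H [3,5,4,1]
H [3,5,4,1]
F [3,5,4,2]
H [3,5,4,2]
H [3,5,4,2]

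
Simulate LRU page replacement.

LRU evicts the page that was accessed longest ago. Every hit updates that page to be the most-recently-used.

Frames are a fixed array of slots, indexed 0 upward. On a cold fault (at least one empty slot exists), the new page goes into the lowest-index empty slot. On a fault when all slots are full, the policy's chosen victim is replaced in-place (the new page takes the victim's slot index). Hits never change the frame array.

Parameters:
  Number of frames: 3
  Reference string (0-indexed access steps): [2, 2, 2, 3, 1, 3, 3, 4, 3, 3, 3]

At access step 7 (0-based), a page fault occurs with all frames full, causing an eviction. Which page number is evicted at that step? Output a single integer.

Step 0: ref 2 -> FAULT, frames=[2,-,-]
Step 1: ref 2 -> HIT, frames=[2,-,-]
Step 2: ref 2 -> HIT, frames=[2,-,-]
Step 3: ref 3 -> FAULT, frames=[2,3,-]
Step 4: ref 1 -> FAULT, frames=[2,3,1]
Step 5: ref 3 -> HIT, frames=[2,3,1]
Step 6: ref 3 -> HIT, frames=[2,3,1]
Step 7: ref 4 -> FAULT, evict 2, frames=[4,3,1]
At step 7: evicted page 2

Answer: 2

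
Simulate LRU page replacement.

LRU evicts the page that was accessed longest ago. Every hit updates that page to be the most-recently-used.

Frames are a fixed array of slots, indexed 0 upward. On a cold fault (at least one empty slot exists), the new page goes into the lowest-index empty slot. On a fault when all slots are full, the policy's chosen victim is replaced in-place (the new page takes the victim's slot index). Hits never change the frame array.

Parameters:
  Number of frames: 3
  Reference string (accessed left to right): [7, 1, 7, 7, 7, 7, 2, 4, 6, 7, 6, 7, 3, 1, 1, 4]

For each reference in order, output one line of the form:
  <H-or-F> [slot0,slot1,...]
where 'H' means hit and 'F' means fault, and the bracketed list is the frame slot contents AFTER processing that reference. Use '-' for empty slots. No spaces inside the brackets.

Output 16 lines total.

F [7,-,-]
F [7,1,-]
H [7,1,-]
H [7,1,-]
H [7,1,-]
H [7,1,-]
F [7,1,2]
F [7,4,2]
F [6,4,2]
F [6,4,7]
H [6,4,7]
H [6,4,7]
F [6,3,7]
F [1,3,7]
H [1,3,7]
F [1,3,4]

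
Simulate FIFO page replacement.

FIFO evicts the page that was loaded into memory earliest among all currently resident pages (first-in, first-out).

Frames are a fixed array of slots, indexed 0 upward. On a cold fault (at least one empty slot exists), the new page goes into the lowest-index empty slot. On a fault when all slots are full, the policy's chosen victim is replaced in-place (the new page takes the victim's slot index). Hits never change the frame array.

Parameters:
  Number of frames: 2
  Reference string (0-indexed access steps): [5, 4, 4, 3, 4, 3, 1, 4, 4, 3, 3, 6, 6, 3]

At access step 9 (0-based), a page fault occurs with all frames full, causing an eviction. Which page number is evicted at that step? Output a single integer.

Step 0: ref 5 -> FAULT, frames=[5,-]
Step 1: ref 4 -> FAULT, frames=[5,4]
Step 2: ref 4 -> HIT, frames=[5,4]
Step 3: ref 3 -> FAULT, evict 5, frames=[3,4]
Step 4: ref 4 -> HIT, frames=[3,4]
Step 5: ref 3 -> HIT, frames=[3,4]
Step 6: ref 1 -> FAULT, evict 4, frames=[3,1]
Step 7: ref 4 -> FAULT, evict 3, frames=[4,1]
Step 8: ref 4 -> HIT, frames=[4,1]
Step 9: ref 3 -> FAULT, evict 1, frames=[4,3]
At step 9: evicted page 1

Answer: 1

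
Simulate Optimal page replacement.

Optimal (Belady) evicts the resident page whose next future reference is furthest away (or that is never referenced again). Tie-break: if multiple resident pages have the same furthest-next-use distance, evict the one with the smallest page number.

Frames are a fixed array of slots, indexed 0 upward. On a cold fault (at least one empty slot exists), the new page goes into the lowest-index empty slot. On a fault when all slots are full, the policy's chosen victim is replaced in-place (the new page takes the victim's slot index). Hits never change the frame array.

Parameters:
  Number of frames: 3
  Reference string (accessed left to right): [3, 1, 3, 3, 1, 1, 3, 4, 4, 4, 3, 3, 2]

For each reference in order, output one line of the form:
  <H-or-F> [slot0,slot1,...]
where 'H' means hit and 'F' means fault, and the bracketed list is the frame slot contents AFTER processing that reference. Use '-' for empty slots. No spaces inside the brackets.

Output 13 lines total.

F [3,-,-]
F [3,1,-]
H [3,1,-]
H [3,1,-]
H [3,1,-]
H [3,1,-]
H [3,1,-]
F [3,1,4]
H [3,1,4]
H [3,1,4]
H [3,1,4]
H [3,1,4]
F [3,2,4]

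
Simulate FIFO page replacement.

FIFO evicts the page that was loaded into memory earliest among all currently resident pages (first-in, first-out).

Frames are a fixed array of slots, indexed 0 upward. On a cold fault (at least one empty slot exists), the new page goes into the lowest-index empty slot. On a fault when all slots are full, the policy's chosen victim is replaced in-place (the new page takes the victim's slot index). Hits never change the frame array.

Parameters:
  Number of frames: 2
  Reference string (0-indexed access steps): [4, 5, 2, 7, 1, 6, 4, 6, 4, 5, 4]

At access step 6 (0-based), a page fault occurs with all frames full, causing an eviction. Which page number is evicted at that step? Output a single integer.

Answer: 1

Derivation:
Step 0: ref 4 -> FAULT, frames=[4,-]
Step 1: ref 5 -> FAULT, frames=[4,5]
Step 2: ref 2 -> FAULT, evict 4, frames=[2,5]
Step 3: ref 7 -> FAULT, evict 5, frames=[2,7]
Step 4: ref 1 -> FAULT, evict 2, frames=[1,7]
Step 5: ref 6 -> FAULT, evict 7, frames=[1,6]
Step 6: ref 4 -> FAULT, evict 1, frames=[4,6]
At step 6: evicted page 1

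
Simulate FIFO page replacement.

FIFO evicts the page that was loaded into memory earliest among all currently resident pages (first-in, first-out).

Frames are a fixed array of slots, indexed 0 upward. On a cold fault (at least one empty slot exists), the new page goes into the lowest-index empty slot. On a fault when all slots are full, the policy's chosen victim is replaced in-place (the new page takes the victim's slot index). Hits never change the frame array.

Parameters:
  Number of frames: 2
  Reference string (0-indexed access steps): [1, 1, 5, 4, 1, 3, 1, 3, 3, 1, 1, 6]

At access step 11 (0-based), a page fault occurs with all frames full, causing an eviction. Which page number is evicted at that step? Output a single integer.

Step 0: ref 1 -> FAULT, frames=[1,-]
Step 1: ref 1 -> HIT, frames=[1,-]
Step 2: ref 5 -> FAULT, frames=[1,5]
Step 3: ref 4 -> FAULT, evict 1, frames=[4,5]
Step 4: ref 1 -> FAULT, evict 5, frames=[4,1]
Step 5: ref 3 -> FAULT, evict 4, frames=[3,1]
Step 6: ref 1 -> HIT, frames=[3,1]
Step 7: ref 3 -> HIT, frames=[3,1]
Step 8: ref 3 -> HIT, frames=[3,1]
Step 9: ref 1 -> HIT, frames=[3,1]
Step 10: ref 1 -> HIT, frames=[3,1]
Step 11: ref 6 -> FAULT, evict 1, frames=[3,6]
At step 11: evicted page 1

Answer: 1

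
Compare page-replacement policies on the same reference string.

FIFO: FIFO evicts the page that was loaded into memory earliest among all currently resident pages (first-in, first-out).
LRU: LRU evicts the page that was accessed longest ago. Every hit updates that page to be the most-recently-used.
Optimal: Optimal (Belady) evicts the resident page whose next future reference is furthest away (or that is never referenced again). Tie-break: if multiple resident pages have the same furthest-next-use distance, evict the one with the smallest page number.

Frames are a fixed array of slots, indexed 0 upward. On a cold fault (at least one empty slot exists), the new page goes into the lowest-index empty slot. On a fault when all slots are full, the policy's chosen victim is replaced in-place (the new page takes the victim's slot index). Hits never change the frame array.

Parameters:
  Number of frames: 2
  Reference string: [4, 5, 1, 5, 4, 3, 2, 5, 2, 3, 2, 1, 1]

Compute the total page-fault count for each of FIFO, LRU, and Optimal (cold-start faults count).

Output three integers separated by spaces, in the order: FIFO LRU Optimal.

Answer: 10 9 8

Derivation:
--- FIFO ---
  step 0: ref 4 -> FAULT, frames=[4,-] (faults so far: 1)
  step 1: ref 5 -> FAULT, frames=[4,5] (faults so far: 2)
  step 2: ref 1 -> FAULT, evict 4, frames=[1,5] (faults so far: 3)
  step 3: ref 5 -> HIT, frames=[1,5] (faults so far: 3)
  step 4: ref 4 -> FAULT, evict 5, frames=[1,4] (faults so far: 4)
  step 5: ref 3 -> FAULT, evict 1, frames=[3,4] (faults so far: 5)
  step 6: ref 2 -> FAULT, evict 4, frames=[3,2] (faults so far: 6)
  step 7: ref 5 -> FAULT, evict 3, frames=[5,2] (faults so far: 7)
  step 8: ref 2 -> HIT, frames=[5,2] (faults so far: 7)
  step 9: ref 3 -> FAULT, evict 2, frames=[5,3] (faults so far: 8)
  step 10: ref 2 -> FAULT, evict 5, frames=[2,3] (faults so far: 9)
  step 11: ref 1 -> FAULT, evict 3, frames=[2,1] (faults so far: 10)
  step 12: ref 1 -> HIT, frames=[2,1] (faults so far: 10)
  FIFO total faults: 10
--- LRU ---
  step 0: ref 4 -> FAULT, frames=[4,-] (faults so far: 1)
  step 1: ref 5 -> FAULT, frames=[4,5] (faults so far: 2)
  step 2: ref 1 -> FAULT, evict 4, frames=[1,5] (faults so far: 3)
  step 3: ref 5 -> HIT, frames=[1,5] (faults so far: 3)
  step 4: ref 4 -> FAULT, evict 1, frames=[4,5] (faults so far: 4)
  step 5: ref 3 -> FAULT, evict 5, frames=[4,3] (faults so far: 5)
  step 6: ref 2 -> FAULT, evict 4, frames=[2,3] (faults so far: 6)
  step 7: ref 5 -> FAULT, evict 3, frames=[2,5] (faults so far: 7)
  step 8: ref 2 -> HIT, frames=[2,5] (faults so far: 7)
  step 9: ref 3 -> FAULT, evict 5, frames=[2,3] (faults so far: 8)
  step 10: ref 2 -> HIT, frames=[2,3] (faults so far: 8)
  step 11: ref 1 -> FAULT, evict 3, frames=[2,1] (faults so far: 9)
  step 12: ref 1 -> HIT, frames=[2,1] (faults so far: 9)
  LRU total faults: 9
--- Optimal ---
  step 0: ref 4 -> FAULT, frames=[4,-] (faults so far: 1)
  step 1: ref 5 -> FAULT, frames=[4,5] (faults so far: 2)
  step 2: ref 1 -> FAULT, evict 4, frames=[1,5] (faults so far: 3)
  step 3: ref 5 -> HIT, frames=[1,5] (faults so far: 3)
  step 4: ref 4 -> FAULT, evict 1, frames=[4,5] (faults so far: 4)
  step 5: ref 3 -> FAULT, evict 4, frames=[3,5] (faults so far: 5)
  step 6: ref 2 -> FAULT, evict 3, frames=[2,5] (faults so far: 6)
  step 7: ref 5 -> HIT, frames=[2,5] (faults so far: 6)
  step 8: ref 2 -> HIT, frames=[2,5] (faults so far: 6)
  step 9: ref 3 -> FAULT, evict 5, frames=[2,3] (faults so far: 7)
  step 10: ref 2 -> HIT, frames=[2,3] (faults so far: 7)
  step 11: ref 1 -> FAULT, evict 2, frames=[1,3] (faults so far: 8)
  step 12: ref 1 -> HIT, frames=[1,3] (faults so far: 8)
  Optimal total faults: 8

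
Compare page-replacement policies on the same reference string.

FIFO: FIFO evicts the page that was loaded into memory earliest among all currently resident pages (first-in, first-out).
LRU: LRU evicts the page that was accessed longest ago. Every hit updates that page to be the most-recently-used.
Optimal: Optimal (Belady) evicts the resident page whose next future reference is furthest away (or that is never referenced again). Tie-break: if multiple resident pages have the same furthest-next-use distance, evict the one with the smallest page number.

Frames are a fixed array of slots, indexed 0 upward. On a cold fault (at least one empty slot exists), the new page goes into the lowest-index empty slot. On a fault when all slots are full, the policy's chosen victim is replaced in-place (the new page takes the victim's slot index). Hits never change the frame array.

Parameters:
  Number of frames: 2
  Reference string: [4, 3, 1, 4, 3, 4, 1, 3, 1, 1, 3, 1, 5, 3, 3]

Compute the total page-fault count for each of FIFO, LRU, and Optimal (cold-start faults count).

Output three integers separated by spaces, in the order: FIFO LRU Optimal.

--- FIFO ---
  step 0: ref 4 -> FAULT, frames=[4,-] (faults so far: 1)
  step 1: ref 3 -> FAULT, frames=[4,3] (faults so far: 2)
  step 2: ref 1 -> FAULT, evict 4, frames=[1,3] (faults so far: 3)
  step 3: ref 4 -> FAULT, evict 3, frames=[1,4] (faults so far: 4)
  step 4: ref 3 -> FAULT, evict 1, frames=[3,4] (faults so far: 5)
  step 5: ref 4 -> HIT, frames=[3,4] (faults so far: 5)
  step 6: ref 1 -> FAULT, evict 4, frames=[3,1] (faults so far: 6)
  step 7: ref 3 -> HIT, frames=[3,1] (faults so far: 6)
  step 8: ref 1 -> HIT, frames=[3,1] (faults so far: 6)
  step 9: ref 1 -> HIT, frames=[3,1] (faults so far: 6)
  step 10: ref 3 -> HIT, frames=[3,1] (faults so far: 6)
  step 11: ref 1 -> HIT, frames=[3,1] (faults so far: 6)
  step 12: ref 5 -> FAULT, evict 3, frames=[5,1] (faults so far: 7)
  step 13: ref 3 -> FAULT, evict 1, frames=[5,3] (faults so far: 8)
  step 14: ref 3 -> HIT, frames=[5,3] (faults so far: 8)
  FIFO total faults: 8
--- LRU ---
  step 0: ref 4 -> FAULT, frames=[4,-] (faults so far: 1)
  step 1: ref 3 -> FAULT, frames=[4,3] (faults so far: 2)
  step 2: ref 1 -> FAULT, evict 4, frames=[1,3] (faults so far: 3)
  step 3: ref 4 -> FAULT, evict 3, frames=[1,4] (faults so far: 4)
  step 4: ref 3 -> FAULT, evict 1, frames=[3,4] (faults so far: 5)
  step 5: ref 4 -> HIT, frames=[3,4] (faults so far: 5)
  step 6: ref 1 -> FAULT, evict 3, frames=[1,4] (faults so far: 6)
  step 7: ref 3 -> FAULT, evict 4, frames=[1,3] (faults so far: 7)
  step 8: ref 1 -> HIT, frames=[1,3] (faults so far: 7)
  step 9: ref 1 -> HIT, frames=[1,3] (faults so far: 7)
  step 10: ref 3 -> HIT, frames=[1,3] (faults so far: 7)
  step 11: ref 1 -> HIT, frames=[1,3] (faults so far: 7)
  step 12: ref 5 -> FAULT, evict 3, frames=[1,5] (faults so far: 8)
  step 13: ref 3 -> FAULT, evict 1, frames=[3,5] (faults so far: 9)
  step 14: ref 3 -> HIT, frames=[3,5] (faults so far: 9)
  LRU total faults: 9
--- Optimal ---
  step 0: ref 4 -> FAULT, frames=[4,-] (faults so far: 1)
  step 1: ref 3 -> FAULT, frames=[4,3] (faults so far: 2)
  step 2: ref 1 -> FAULT, evict 3, frames=[4,1] (faults so far: 3)
  step 3: ref 4 -> HIT, frames=[4,1] (faults so far: 3)
  step 4: ref 3 -> FAULT, evict 1, frames=[4,3] (faults so far: 4)
  step 5: ref 4 -> HIT, frames=[4,3] (faults so far: 4)
  step 6: ref 1 -> FAULT, evict 4, frames=[1,3] (faults so far: 5)
  step 7: ref 3 -> HIT, frames=[1,3] (faults so far: 5)
  step 8: ref 1 -> HIT, frames=[1,3] (faults so far: 5)
  step 9: ref 1 -> HIT, frames=[1,3] (faults so far: 5)
  step 10: ref 3 -> HIT, frames=[1,3] (faults so far: 5)
  step 11: ref 1 -> HIT, frames=[1,3] (faults so far: 5)
  step 12: ref 5 -> FAULT, evict 1, frames=[5,3] (faults so far: 6)
  step 13: ref 3 -> HIT, frames=[5,3] (faults so far: 6)
  step 14: ref 3 -> HIT, frames=[5,3] (faults so far: 6)
  Optimal total faults: 6

Answer: 8 9 6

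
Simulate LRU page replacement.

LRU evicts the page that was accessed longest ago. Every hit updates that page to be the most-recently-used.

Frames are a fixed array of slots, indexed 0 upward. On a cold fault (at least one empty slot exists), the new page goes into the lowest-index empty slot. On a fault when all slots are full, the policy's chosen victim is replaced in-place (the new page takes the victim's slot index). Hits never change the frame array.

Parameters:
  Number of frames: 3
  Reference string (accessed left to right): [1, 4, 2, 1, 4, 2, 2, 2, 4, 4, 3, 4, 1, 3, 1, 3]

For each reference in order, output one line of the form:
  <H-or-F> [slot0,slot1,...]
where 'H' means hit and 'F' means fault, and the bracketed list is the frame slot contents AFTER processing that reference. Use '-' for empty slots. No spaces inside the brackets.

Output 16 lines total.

F [1,-,-]
F [1,4,-]
F [1,4,2]
H [1,4,2]
H [1,4,2]
H [1,4,2]
H [1,4,2]
H [1,4,2]
H [1,4,2]
H [1,4,2]
F [3,4,2]
H [3,4,2]
F [3,4,1]
H [3,4,1]
H [3,4,1]
H [3,4,1]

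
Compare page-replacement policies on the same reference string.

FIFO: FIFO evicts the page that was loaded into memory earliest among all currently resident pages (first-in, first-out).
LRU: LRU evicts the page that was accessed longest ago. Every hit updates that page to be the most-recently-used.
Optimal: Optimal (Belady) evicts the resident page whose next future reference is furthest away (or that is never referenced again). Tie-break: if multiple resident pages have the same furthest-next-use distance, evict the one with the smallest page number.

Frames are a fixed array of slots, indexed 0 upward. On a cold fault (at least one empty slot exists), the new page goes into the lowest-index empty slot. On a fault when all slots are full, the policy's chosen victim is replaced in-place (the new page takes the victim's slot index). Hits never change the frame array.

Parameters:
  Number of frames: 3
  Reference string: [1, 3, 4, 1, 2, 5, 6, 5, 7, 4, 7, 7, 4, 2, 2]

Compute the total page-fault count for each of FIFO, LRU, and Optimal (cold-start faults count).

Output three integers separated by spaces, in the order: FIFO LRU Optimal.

--- FIFO ---
  step 0: ref 1 -> FAULT, frames=[1,-,-] (faults so far: 1)
  step 1: ref 3 -> FAULT, frames=[1,3,-] (faults so far: 2)
  step 2: ref 4 -> FAULT, frames=[1,3,4] (faults so far: 3)
  step 3: ref 1 -> HIT, frames=[1,3,4] (faults so far: 3)
  step 4: ref 2 -> FAULT, evict 1, frames=[2,3,4] (faults so far: 4)
  step 5: ref 5 -> FAULT, evict 3, frames=[2,5,4] (faults so far: 5)
  step 6: ref 6 -> FAULT, evict 4, frames=[2,5,6] (faults so far: 6)
  step 7: ref 5 -> HIT, frames=[2,5,6] (faults so far: 6)
  step 8: ref 7 -> FAULT, evict 2, frames=[7,5,6] (faults so far: 7)
  step 9: ref 4 -> FAULT, evict 5, frames=[7,4,6] (faults so far: 8)
  step 10: ref 7 -> HIT, frames=[7,4,6] (faults so far: 8)
  step 11: ref 7 -> HIT, frames=[7,4,6] (faults so far: 8)
  step 12: ref 4 -> HIT, frames=[7,4,6] (faults so far: 8)
  step 13: ref 2 -> FAULT, evict 6, frames=[7,4,2] (faults so far: 9)
  step 14: ref 2 -> HIT, frames=[7,4,2] (faults so far: 9)
  FIFO total faults: 9
--- LRU ---
  step 0: ref 1 -> FAULT, frames=[1,-,-] (faults so far: 1)
  step 1: ref 3 -> FAULT, frames=[1,3,-] (faults so far: 2)
  step 2: ref 4 -> FAULT, frames=[1,3,4] (faults so far: 3)
  step 3: ref 1 -> HIT, frames=[1,3,4] (faults so far: 3)
  step 4: ref 2 -> FAULT, evict 3, frames=[1,2,4] (faults so far: 4)
  step 5: ref 5 -> FAULT, evict 4, frames=[1,2,5] (faults so far: 5)
  step 6: ref 6 -> FAULT, evict 1, frames=[6,2,5] (faults so far: 6)
  step 7: ref 5 -> HIT, frames=[6,2,5] (faults so far: 6)
  step 8: ref 7 -> FAULT, evict 2, frames=[6,7,5] (faults so far: 7)
  step 9: ref 4 -> FAULT, evict 6, frames=[4,7,5] (faults so far: 8)
  step 10: ref 7 -> HIT, frames=[4,7,5] (faults so far: 8)
  step 11: ref 7 -> HIT, frames=[4,7,5] (faults so far: 8)
  step 12: ref 4 -> HIT, frames=[4,7,5] (faults so far: 8)
  step 13: ref 2 -> FAULT, evict 5, frames=[4,7,2] (faults so far: 9)
  step 14: ref 2 -> HIT, frames=[4,7,2] (faults so far: 9)
  LRU total faults: 9
--- Optimal ---
  step 0: ref 1 -> FAULT, frames=[1,-,-] (faults so far: 1)
  step 1: ref 3 -> FAULT, frames=[1,3,-] (faults so far: 2)
  step 2: ref 4 -> FAULT, frames=[1,3,4] (faults so far: 3)
  step 3: ref 1 -> HIT, frames=[1,3,4] (faults so far: 3)
  step 4: ref 2 -> FAULT, evict 1, frames=[2,3,4] (faults so far: 4)
  step 5: ref 5 -> FAULT, evict 3, frames=[2,5,4] (faults so far: 5)
  step 6: ref 6 -> FAULT, evict 2, frames=[6,5,4] (faults so far: 6)
  step 7: ref 5 -> HIT, frames=[6,5,4] (faults so far: 6)
  step 8: ref 7 -> FAULT, evict 5, frames=[6,7,4] (faults so far: 7)
  step 9: ref 4 -> HIT, frames=[6,7,4] (faults so far: 7)
  step 10: ref 7 -> HIT, frames=[6,7,4] (faults so far: 7)
  step 11: ref 7 -> HIT, frames=[6,7,4] (faults so far: 7)
  step 12: ref 4 -> HIT, frames=[6,7,4] (faults so far: 7)
  step 13: ref 2 -> FAULT, evict 4, frames=[6,7,2] (faults so far: 8)
  step 14: ref 2 -> HIT, frames=[6,7,2] (faults so far: 8)
  Optimal total faults: 8

Answer: 9 9 8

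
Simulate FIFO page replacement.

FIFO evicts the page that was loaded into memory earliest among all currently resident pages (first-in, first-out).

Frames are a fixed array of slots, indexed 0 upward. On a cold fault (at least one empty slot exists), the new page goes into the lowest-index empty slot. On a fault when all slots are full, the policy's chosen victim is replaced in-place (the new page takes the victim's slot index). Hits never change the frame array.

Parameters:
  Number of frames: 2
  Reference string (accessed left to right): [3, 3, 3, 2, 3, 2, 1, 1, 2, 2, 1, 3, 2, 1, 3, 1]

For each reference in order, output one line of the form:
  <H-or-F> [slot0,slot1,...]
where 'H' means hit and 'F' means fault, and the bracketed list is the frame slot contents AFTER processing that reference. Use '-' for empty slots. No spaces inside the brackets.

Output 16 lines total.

F [3,-]
H [3,-]
H [3,-]
F [3,2]
H [3,2]
H [3,2]
F [1,2]
H [1,2]
H [1,2]
H [1,2]
H [1,2]
F [1,3]
F [2,3]
F [2,1]
F [3,1]
H [3,1]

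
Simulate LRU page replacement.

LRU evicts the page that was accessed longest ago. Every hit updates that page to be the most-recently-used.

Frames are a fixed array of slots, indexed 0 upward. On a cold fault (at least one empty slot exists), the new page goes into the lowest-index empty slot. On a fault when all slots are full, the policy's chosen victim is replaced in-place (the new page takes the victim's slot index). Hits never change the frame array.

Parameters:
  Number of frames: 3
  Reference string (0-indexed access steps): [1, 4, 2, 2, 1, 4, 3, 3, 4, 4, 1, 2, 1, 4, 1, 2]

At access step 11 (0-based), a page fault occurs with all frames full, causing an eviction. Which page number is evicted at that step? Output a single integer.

Answer: 3

Derivation:
Step 0: ref 1 -> FAULT, frames=[1,-,-]
Step 1: ref 4 -> FAULT, frames=[1,4,-]
Step 2: ref 2 -> FAULT, frames=[1,4,2]
Step 3: ref 2 -> HIT, frames=[1,4,2]
Step 4: ref 1 -> HIT, frames=[1,4,2]
Step 5: ref 4 -> HIT, frames=[1,4,2]
Step 6: ref 3 -> FAULT, evict 2, frames=[1,4,3]
Step 7: ref 3 -> HIT, frames=[1,4,3]
Step 8: ref 4 -> HIT, frames=[1,4,3]
Step 9: ref 4 -> HIT, frames=[1,4,3]
Step 10: ref 1 -> HIT, frames=[1,4,3]
Step 11: ref 2 -> FAULT, evict 3, frames=[1,4,2]
At step 11: evicted page 3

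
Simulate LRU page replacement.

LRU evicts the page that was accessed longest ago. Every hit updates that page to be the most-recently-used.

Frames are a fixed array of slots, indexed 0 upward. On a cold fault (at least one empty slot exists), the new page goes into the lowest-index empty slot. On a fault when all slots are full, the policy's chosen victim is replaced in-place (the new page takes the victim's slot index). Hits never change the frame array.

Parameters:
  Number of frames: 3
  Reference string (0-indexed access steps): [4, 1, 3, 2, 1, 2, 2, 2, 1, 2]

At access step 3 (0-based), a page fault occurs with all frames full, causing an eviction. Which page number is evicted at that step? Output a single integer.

Step 0: ref 4 -> FAULT, frames=[4,-,-]
Step 1: ref 1 -> FAULT, frames=[4,1,-]
Step 2: ref 3 -> FAULT, frames=[4,1,3]
Step 3: ref 2 -> FAULT, evict 4, frames=[2,1,3]
At step 3: evicted page 4

Answer: 4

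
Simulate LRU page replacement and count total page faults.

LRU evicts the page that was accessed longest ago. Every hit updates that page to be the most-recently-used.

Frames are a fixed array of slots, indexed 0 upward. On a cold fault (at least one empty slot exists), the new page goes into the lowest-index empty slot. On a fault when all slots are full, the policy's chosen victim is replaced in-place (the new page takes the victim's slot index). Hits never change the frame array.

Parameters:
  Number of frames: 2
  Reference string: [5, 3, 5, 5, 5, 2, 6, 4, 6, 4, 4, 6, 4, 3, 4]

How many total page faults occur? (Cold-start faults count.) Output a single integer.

Answer: 6

Derivation:
Step 0: ref 5 → FAULT, frames=[5,-]
Step 1: ref 3 → FAULT, frames=[5,3]
Step 2: ref 5 → HIT, frames=[5,3]
Step 3: ref 5 → HIT, frames=[5,3]
Step 4: ref 5 → HIT, frames=[5,3]
Step 5: ref 2 → FAULT (evict 3), frames=[5,2]
Step 6: ref 6 → FAULT (evict 5), frames=[6,2]
Step 7: ref 4 → FAULT (evict 2), frames=[6,4]
Step 8: ref 6 → HIT, frames=[6,4]
Step 9: ref 4 → HIT, frames=[6,4]
Step 10: ref 4 → HIT, frames=[6,4]
Step 11: ref 6 → HIT, frames=[6,4]
Step 12: ref 4 → HIT, frames=[6,4]
Step 13: ref 3 → FAULT (evict 6), frames=[3,4]
Step 14: ref 4 → HIT, frames=[3,4]
Total faults: 6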